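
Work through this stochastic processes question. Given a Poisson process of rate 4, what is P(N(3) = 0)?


P(N(t)=k) = (lambda*t)^k * exp(-lambda*t) / k!
lambda*t = 12
= 12^0 * exp(-12) / 0!
= 1 * 6.1442e-06 / 1
= 6.1442e-06

6.1442e-06


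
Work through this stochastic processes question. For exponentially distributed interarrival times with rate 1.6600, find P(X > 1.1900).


P(X > t) = exp(-lambda * t)
= exp(-1.6600 * 1.1900)
= exp(-1.9754) = 0.1387

0.1387


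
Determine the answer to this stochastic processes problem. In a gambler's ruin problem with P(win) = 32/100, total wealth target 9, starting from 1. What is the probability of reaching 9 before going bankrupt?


Gambler's ruin formula:
r = q/p = 0.6800/0.3200 = 2.1250
P(win) = (1 - r^i)/(1 - r^N)
= (1 - 2.1250^1)/(1 - 2.1250^9)
= 0.0013

0.0013


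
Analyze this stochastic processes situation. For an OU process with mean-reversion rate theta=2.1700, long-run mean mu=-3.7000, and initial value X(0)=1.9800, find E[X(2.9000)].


E[X(t)] = mu + (X(0) - mu)*exp(-theta*t)
= -3.7000 + (1.9800 - -3.7000)*exp(-2.1700*2.9000)
= -3.7000 + 5.6800 * 0.0018
= -3.6895

-3.6895


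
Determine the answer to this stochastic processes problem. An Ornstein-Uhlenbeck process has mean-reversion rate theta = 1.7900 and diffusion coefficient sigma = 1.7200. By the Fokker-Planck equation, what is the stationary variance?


Stationary variance = sigma^2 / (2*theta)
= 1.7200^2 / (2*1.7900)
= 2.9584 / 3.5800
= 0.8264

0.8264


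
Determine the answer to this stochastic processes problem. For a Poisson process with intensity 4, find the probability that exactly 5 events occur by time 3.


P(N(t)=k) = (lambda*t)^k * exp(-lambda*t) / k!
lambda*t = 12
= 12^5 * exp(-12) / 5!
= 248832 * 6.1442e-06 / 120
= 0.0127

0.0127


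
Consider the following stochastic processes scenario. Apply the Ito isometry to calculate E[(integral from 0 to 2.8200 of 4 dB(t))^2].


By Ito isometry: E[(int f dB)^2] = int f^2 dt
= 4^2 * 2.8200
= 16 * 2.8200 = 45.1200

45.1200


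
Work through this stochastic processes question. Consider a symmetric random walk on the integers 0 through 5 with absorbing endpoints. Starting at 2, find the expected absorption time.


For symmetric RW on 0,...,N with absorbing barriers, E(i) = i*(N-i)
E(2) = 2 * 3 = 6

6


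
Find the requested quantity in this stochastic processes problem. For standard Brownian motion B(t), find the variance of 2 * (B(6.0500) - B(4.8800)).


Var(alpha*(B(t)-B(s))) = alpha^2 * (t-s)
= 2^2 * (6.0500 - 4.8800)
= 4 * 1.1700
= 4.6800

4.6800


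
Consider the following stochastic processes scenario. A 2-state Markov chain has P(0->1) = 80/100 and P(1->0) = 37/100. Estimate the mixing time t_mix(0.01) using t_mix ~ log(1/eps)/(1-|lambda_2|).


lambda_2 = |1 - p01 - p10| = |1 - 0.8000 - 0.3700| = 0.1700
t_mix ~ log(1/eps)/(1 - |lambda_2|)
= log(100)/(1 - 0.1700) = 4.6052/0.8300
= 5.5484

5.5484


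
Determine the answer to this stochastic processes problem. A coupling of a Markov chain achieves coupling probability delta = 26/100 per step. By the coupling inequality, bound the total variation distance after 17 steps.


TV distance bound <= (1-delta)^n
= (1 - 0.2600)^17
= 0.7400^17
= 0.0060

0.0060


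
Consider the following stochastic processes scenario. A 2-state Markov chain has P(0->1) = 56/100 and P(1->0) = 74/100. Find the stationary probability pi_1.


Stationary distribution: pi_0 = p10/(p01+p10), pi_1 = p01/(p01+p10)
p01 = 0.5600, p10 = 0.7400
pi_1 = 0.4308

0.4308


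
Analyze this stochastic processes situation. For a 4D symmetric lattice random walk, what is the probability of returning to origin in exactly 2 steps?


P(return in 2 steps) = P(reverse first step) = 1/(2d)
= 1/8
= 0.1250

0.1250


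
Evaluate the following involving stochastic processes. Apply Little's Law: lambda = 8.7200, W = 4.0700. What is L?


Little's Law: L = lambda * W
= 8.7200 * 4.0700
= 35.4904

35.4904


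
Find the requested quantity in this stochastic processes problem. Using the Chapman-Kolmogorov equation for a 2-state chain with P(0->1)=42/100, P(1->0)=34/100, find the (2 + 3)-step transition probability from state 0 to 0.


P^5 = P^2 * P^3
Computing via matrix multiplication of the transition matrix.
Entry (0,0) of P^5 = 0.4478

0.4478


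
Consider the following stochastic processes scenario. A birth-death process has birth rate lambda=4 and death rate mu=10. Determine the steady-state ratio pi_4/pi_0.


For birth-death process, pi_n/pi_0 = (lambda/mu)^n
= (4/10)^4
= 0.0256

0.0256


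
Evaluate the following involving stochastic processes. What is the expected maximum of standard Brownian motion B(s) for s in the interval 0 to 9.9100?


E(max B(s)) = sqrt(2t/pi)
= sqrt(2*9.9100/pi)
= sqrt(6.3089)
= 2.5118

2.5118


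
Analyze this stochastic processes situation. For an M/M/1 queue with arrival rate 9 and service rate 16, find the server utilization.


rho = lambda/mu
= 9/16
= 0.5625

0.5625


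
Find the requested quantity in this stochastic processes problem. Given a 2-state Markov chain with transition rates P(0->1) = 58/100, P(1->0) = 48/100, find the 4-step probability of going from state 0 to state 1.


Computing P^4 by matrix multiplication.
P = [[0.4200, 0.5800], [0.4800, 0.5200]]
After raising P to the power 4:
P^4(0,1) = 0.5472

0.5472


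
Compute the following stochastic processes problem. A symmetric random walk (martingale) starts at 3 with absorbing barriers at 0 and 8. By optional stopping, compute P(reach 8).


By optional stopping theorem: E(M at tau) = M(0) = 3
P(hit 8)*8 + P(hit 0)*0 = 3
P(hit 8) = (3 - 0)/(8 - 0) = 3/8 = 0.3750

0.3750


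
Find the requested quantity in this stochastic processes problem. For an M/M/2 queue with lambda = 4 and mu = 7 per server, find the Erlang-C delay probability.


a = lambda/mu = 0.5714
rho = a/c = 0.2857
Erlang-C formula applied:
C(c,a) = 0.1270

0.1270


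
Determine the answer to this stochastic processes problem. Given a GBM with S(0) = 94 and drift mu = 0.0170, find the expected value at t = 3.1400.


E[S(t)] = S(0) * exp(mu * t)
= 94 * exp(0.0170 * 3.1400)
= 94 * 1.0548
= 99.1541

99.1541


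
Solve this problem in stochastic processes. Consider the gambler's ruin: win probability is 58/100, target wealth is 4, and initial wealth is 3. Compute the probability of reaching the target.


Gambler's ruin formula:
r = q/p = 0.4200/0.5800 = 0.7241
P(win) = (1 - r^i)/(1 - r^N)
= (1 - 0.7241^3)/(1 - 0.7241^4)
= 0.8555

0.8555


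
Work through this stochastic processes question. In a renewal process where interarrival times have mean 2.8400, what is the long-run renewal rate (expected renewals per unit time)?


Long-run renewal rate = 1/E(X)
= 1/2.8400
= 0.3521

0.3521


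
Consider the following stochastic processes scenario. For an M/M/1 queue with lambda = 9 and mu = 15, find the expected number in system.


rho = 9/15 = 0.6000
L = rho/(1-rho)
= 0.6000/0.4000
= 1.5000

1.5000


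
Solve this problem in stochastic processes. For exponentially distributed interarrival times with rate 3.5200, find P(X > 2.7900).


P(X > t) = exp(-lambda * t)
= exp(-3.5200 * 2.7900)
= exp(-9.8208) = 5.4310e-05

5.4310e-05


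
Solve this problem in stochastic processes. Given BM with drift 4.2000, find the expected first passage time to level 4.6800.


Expected first passage time = a/mu
= 4.6800/4.2000
= 1.1143

1.1143


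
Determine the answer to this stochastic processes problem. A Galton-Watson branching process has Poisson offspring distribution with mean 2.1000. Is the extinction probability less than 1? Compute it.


Since mu = 2.1000 > 1, extinction prob q < 1.
Solve s = exp(mu*(s-1)) iteratively.
q = 0.1779

0.1779


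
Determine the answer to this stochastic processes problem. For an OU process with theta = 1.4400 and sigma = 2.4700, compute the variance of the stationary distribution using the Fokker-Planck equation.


Stationary variance = sigma^2 / (2*theta)
= 2.4700^2 / (2*1.4400)
= 6.1009 / 2.8800
= 2.1184

2.1184


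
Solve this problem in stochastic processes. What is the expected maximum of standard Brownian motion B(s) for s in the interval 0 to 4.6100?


E(max B(s)) = sqrt(2t/pi)
= sqrt(2*4.6100/pi)
= sqrt(2.9348)
= 1.7131

1.7131


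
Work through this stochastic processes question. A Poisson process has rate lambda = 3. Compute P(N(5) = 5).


P(N(t)=k) = (lambda*t)^k * exp(-lambda*t) / k!
lambda*t = 15
= 15^5 * exp(-15) / 5!
= 759375 * 3.0590e-07 / 120
= 0.0019

0.0019


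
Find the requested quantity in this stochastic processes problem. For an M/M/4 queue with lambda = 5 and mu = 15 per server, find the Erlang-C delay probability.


a = lambda/mu = 0.3333
rho = a/c = 0.0833
Erlang-C formula applied:
C(c,a) = 4.0209e-04

4.0209e-04


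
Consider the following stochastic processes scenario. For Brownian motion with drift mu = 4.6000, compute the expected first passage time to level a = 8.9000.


Expected first passage time = a/mu
= 8.9000/4.6000
= 1.9348

1.9348


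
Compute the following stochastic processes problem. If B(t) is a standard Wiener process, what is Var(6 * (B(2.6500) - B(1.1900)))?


Var(alpha*(B(t)-B(s))) = alpha^2 * (t-s)
= 6^2 * (2.6500 - 1.1900)
= 36 * 1.4600
= 52.5600

52.5600


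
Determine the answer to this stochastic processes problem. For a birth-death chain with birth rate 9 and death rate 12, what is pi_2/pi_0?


For birth-death process, pi_n/pi_0 = (lambda/mu)^n
= (9/12)^2
= 0.5625

0.5625


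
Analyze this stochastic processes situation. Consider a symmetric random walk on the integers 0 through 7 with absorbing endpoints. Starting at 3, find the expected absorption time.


For symmetric RW on 0,...,N with absorbing barriers, E(i) = i*(N-i)
E(3) = 3 * 4 = 12

12


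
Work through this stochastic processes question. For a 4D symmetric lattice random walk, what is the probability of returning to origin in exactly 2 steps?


P(return in 2 steps) = P(reverse first step) = 1/(2d)
= 1/8
= 0.1250

0.1250


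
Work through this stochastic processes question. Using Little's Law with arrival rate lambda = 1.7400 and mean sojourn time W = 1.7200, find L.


Little's Law: L = lambda * W
= 1.7400 * 1.7200
= 2.9928

2.9928


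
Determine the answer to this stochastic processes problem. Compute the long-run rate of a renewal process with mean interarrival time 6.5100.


Long-run renewal rate = 1/E(X)
= 1/6.5100
= 0.1536

0.1536


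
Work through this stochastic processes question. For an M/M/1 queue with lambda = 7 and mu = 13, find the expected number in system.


rho = 7/13 = 0.5385
L = rho/(1-rho)
= 0.5385/0.4615
= 1.1667

1.1667


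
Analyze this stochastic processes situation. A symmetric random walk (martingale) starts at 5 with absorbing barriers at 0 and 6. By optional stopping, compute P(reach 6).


By optional stopping theorem: E(M at tau) = M(0) = 5
P(hit 6)*6 + P(hit 0)*0 = 5
P(hit 6) = (5 - 0)/(6 - 0) = 5/6 = 0.8333

0.8333


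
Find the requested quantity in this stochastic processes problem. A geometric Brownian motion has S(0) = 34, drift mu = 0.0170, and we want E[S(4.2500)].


E[S(t)] = S(0) * exp(mu * t)
= 34 * exp(0.0170 * 4.2500)
= 34 * 1.0749
= 36.5474

36.5474


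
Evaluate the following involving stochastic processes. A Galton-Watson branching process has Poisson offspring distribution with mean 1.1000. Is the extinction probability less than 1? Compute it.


Since mu = 1.1000 > 1, extinction prob q < 1.
Solve s = exp(mu*(s-1)) iteratively.
q = 0.8239

0.8239


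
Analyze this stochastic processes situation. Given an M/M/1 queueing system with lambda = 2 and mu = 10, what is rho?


rho = lambda/mu
= 2/10
= 0.2000

0.2000


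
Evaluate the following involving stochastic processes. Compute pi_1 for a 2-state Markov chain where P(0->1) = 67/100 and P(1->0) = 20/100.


Stationary distribution: pi_0 = p10/(p01+p10), pi_1 = p01/(p01+p10)
p01 = 0.6700, p10 = 0.2000
pi_1 = 0.7701

0.7701


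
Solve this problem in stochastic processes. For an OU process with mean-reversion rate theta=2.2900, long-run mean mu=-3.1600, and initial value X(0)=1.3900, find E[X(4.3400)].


E[X(t)] = mu + (X(0) - mu)*exp(-theta*t)
= -3.1600 + (1.3900 - -3.1600)*exp(-2.2900*4.3400)
= -3.1600 + 4.5500 * 4.8275e-05
= -3.1598

-3.1598


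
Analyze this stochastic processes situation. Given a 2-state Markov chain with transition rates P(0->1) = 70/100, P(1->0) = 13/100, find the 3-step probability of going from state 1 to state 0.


Computing P^3 by matrix multiplication.
P = [[0.3000, 0.7000], [0.1300, 0.8700]]
After raising P to the power 3:
P^3(1,0) = 0.1559

0.1559


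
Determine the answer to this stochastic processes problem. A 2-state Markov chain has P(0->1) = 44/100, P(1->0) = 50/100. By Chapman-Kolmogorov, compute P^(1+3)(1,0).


P^4 = P^1 * P^3
Computing via matrix multiplication of the transition matrix.
Entry (1,0) of P^4 = 0.5319

0.5319


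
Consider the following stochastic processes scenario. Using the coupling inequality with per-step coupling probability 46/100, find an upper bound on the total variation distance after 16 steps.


TV distance bound <= (1-delta)^n
= (1 - 0.4600)^16
= 0.5400^16
= 5.2276e-05

5.2276e-05


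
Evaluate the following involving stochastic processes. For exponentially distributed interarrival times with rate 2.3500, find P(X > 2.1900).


P(X > t) = exp(-lambda * t)
= exp(-2.3500 * 2.1900)
= exp(-5.1465) = 0.0058

0.0058


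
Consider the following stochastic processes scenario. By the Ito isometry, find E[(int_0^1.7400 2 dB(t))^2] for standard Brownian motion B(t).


By Ito isometry: E[(int f dB)^2] = int f^2 dt
= 2^2 * 1.7400
= 4 * 1.7400 = 6.9600

6.9600


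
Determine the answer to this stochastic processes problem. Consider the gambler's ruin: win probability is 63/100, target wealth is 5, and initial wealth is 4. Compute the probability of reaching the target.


Gambler's ruin formula:
r = q/p = 0.3700/0.6300 = 0.5873
P(win) = (1 - r^i)/(1 - r^N)
= (1 - 0.5873^4)/(1 - 0.5873^5)
= 0.9472

0.9472


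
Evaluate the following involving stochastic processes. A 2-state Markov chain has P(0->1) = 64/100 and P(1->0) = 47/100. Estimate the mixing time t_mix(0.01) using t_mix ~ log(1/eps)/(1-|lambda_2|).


lambda_2 = |1 - p01 - p10| = |1 - 0.6400 - 0.4700| = 0.1100
t_mix ~ log(1/eps)/(1 - |lambda_2|)
= log(100)/(1 - 0.1100) = 4.6052/0.8900
= 5.1743

5.1743


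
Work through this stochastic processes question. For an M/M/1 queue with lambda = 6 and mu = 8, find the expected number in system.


rho = 6/8 = 0.7500
L = rho/(1-rho)
= 0.7500/0.2500
= 3.0000

3.0000


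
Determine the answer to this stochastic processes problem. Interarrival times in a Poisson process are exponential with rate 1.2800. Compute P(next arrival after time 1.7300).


P(X > t) = exp(-lambda * t)
= exp(-1.2800 * 1.7300)
= exp(-2.2144) = 0.1092

0.1092


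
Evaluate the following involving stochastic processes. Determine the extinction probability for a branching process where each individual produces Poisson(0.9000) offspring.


Since mu = 0.9000 <= 1, extinction probability = 1.

1.0000


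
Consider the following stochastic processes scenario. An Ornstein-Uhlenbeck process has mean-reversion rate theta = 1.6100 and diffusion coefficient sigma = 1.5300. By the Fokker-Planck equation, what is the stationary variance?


Stationary variance = sigma^2 / (2*theta)
= 1.5300^2 / (2*1.6100)
= 2.3409 / 3.2200
= 0.7270

0.7270


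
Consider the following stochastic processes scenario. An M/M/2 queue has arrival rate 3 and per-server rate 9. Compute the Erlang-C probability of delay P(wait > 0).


a = lambda/mu = 0.3333
rho = a/c = 0.1667
Erlang-C formula applied:
C(c,a) = 0.0476

0.0476


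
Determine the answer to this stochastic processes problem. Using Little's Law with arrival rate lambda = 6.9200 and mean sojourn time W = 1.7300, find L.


Little's Law: L = lambda * W
= 6.9200 * 1.7300
= 11.9716

11.9716


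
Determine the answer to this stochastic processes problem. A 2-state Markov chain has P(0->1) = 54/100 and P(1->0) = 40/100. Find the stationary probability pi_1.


Stationary distribution: pi_0 = p10/(p01+p10), pi_1 = p01/(p01+p10)
p01 = 0.5400, p10 = 0.4000
pi_1 = 0.5745

0.5745


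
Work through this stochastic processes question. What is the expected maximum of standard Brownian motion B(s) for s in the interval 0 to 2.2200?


E(max B(s)) = sqrt(2t/pi)
= sqrt(2*2.2200/pi)
= sqrt(1.4133)
= 1.1888

1.1888


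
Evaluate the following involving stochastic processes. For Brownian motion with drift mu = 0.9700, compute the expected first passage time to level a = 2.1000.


Expected first passage time = a/mu
= 2.1000/0.9700
= 2.1649

2.1649


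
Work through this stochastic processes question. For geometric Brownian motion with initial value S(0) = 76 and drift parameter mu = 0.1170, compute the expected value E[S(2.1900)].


E[S(t)] = S(0) * exp(mu * t)
= 76 * exp(0.1170 * 2.1900)
= 76 * 1.2920
= 98.1958

98.1958


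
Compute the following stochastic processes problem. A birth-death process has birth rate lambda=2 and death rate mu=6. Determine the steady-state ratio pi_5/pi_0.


For birth-death process, pi_n/pi_0 = (lambda/mu)^n
= (2/6)^5
= 0.0041

0.0041


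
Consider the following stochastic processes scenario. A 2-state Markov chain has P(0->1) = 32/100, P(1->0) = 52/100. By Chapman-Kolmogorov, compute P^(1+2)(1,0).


P^3 = P^1 * P^2
Computing via matrix multiplication of the transition matrix.
Entry (1,0) of P^3 = 0.6165

0.6165


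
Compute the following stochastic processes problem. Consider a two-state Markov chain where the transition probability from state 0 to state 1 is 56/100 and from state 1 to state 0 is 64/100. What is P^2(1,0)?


Computing P^2 by matrix multiplication.
P = [[0.4400, 0.5600], [0.6400, 0.3600]]
After raising P to the power 2:
P^2(1,0) = 0.5120

0.5120


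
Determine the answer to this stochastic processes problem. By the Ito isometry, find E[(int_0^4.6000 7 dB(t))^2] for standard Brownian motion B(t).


By Ito isometry: E[(int f dB)^2] = int f^2 dt
= 7^2 * 4.6000
= 49 * 4.6000 = 225.4000

225.4000


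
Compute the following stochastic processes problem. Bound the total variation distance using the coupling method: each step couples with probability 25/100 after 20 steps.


TV distance bound <= (1-delta)^n
= (1 - 0.2500)^20
= 0.7500^20
= 0.0032

0.0032


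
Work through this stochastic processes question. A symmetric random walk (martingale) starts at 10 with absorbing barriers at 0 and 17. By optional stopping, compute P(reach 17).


By optional stopping theorem: E(M at tau) = M(0) = 10
P(hit 17)*17 + P(hit 0)*0 = 10
P(hit 17) = (10 - 0)/(17 - 0) = 10/17 = 0.5882

0.5882


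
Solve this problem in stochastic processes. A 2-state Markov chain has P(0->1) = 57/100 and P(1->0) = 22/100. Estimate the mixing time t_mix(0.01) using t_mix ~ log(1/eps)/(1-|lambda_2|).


lambda_2 = |1 - p01 - p10| = |1 - 0.5700 - 0.2200| = 0.2100
t_mix ~ log(1/eps)/(1 - |lambda_2|)
= log(100)/(1 - 0.2100) = 4.6052/0.7900
= 5.8293

5.8293


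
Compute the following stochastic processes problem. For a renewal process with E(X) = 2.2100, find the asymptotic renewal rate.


Long-run renewal rate = 1/E(X)
= 1/2.2100
= 0.4525

0.4525


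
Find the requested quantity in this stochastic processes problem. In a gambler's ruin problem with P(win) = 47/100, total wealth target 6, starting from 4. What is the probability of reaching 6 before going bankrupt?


Gambler's ruin formula:
r = q/p = 0.5300/0.4700 = 1.1277
P(win) = (1 - r^i)/(1 - r^N)
= (1 - 1.1277^4)/(1 - 1.1277^6)
= 0.5842

0.5842


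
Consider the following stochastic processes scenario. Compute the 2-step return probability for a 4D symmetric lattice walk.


P(return in 2 steps) = P(reverse first step) = 1/(2d)
= 1/8
= 0.1250

0.1250


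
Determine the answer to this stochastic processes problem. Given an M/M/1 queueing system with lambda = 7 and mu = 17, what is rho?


rho = lambda/mu
= 7/17
= 0.4118

0.4118


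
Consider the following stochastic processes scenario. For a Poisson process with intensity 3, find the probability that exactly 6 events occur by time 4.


P(N(t)=k) = (lambda*t)^k * exp(-lambda*t) / k!
lambda*t = 12
= 12^6 * exp(-12) / 6!
= 2985984 * 6.1442e-06 / 720
= 0.0255

0.0255


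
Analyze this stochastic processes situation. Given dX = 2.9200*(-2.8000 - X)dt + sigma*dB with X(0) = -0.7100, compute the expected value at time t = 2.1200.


E[X(t)] = mu + (X(0) - mu)*exp(-theta*t)
= -2.8000 + (-0.7100 - -2.8000)*exp(-2.9200*2.1200)
= -2.8000 + 2.0900 * 0.0020
= -2.7957

-2.7957


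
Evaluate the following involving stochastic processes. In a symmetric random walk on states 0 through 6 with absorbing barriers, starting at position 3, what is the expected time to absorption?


For symmetric RW on 0,...,N with absorbing barriers, E(i) = i*(N-i)
E(3) = 3 * 3 = 9

9


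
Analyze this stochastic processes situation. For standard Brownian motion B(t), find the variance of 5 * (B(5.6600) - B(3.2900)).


Var(alpha*(B(t)-B(s))) = alpha^2 * (t-s)
= 5^2 * (5.6600 - 3.2900)
= 25 * 2.3700
= 59.2500

59.2500


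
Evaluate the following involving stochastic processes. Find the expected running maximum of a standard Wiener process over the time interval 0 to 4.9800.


E(max B(s)) = sqrt(2t/pi)
= sqrt(2*4.9800/pi)
= sqrt(3.1704)
= 1.7806

1.7806


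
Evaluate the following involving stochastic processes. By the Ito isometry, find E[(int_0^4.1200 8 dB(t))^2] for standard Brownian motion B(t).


By Ito isometry: E[(int f dB)^2] = int f^2 dt
= 8^2 * 4.1200
= 64 * 4.1200 = 263.6800

263.6800


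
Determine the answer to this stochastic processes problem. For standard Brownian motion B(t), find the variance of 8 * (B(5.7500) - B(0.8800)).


Var(alpha*(B(t)-B(s))) = alpha^2 * (t-s)
= 8^2 * (5.7500 - 0.8800)
= 64 * 4.8700
= 311.6800

311.6800


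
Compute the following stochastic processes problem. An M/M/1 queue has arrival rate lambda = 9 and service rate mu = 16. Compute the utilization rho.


rho = lambda/mu
= 9/16
= 0.5625

0.5625


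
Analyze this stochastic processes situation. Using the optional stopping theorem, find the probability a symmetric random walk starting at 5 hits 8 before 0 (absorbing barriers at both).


By optional stopping theorem: E(M at tau) = M(0) = 5
P(hit 8)*8 + P(hit 0)*0 = 5
P(hit 8) = (5 - 0)/(8 - 0) = 5/8 = 0.6250

0.6250


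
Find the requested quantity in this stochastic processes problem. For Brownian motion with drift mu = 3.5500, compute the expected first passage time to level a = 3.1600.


Expected first passage time = a/mu
= 3.1600/3.5500
= 0.8901

0.8901


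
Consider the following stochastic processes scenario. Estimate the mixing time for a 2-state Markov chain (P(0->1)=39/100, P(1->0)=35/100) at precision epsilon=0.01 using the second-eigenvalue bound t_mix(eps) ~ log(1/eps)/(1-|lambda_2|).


lambda_2 = |1 - p01 - p10| = |1 - 0.3900 - 0.3500| = 0.2600
t_mix ~ log(1/eps)/(1 - |lambda_2|)
= log(100)/(1 - 0.2600) = 4.6052/0.7400
= 6.2232

6.2232


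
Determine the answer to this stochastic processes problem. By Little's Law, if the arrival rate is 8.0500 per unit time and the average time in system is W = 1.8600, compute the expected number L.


Little's Law: L = lambda * W
= 8.0500 * 1.8600
= 14.9730

14.9730


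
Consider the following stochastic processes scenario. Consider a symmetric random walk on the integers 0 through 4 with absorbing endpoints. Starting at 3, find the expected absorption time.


For symmetric RW on 0,...,N with absorbing barriers, E(i) = i*(N-i)
E(3) = 3 * 1 = 3

3


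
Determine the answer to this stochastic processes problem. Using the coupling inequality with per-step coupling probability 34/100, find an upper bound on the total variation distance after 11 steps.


TV distance bound <= (1-delta)^n
= (1 - 0.3400)^11
= 0.6600^11
= 0.0104

0.0104


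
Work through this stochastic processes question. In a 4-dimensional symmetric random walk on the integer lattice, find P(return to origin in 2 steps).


P(return in 2 steps) = P(reverse first step) = 1/(2d)
= 1/8
= 0.1250

0.1250


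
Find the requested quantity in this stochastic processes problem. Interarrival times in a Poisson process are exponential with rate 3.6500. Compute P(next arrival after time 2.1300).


P(X > t) = exp(-lambda * t)
= exp(-3.6500 * 2.1300)
= exp(-7.7745) = 4.2032e-04

4.2032e-04


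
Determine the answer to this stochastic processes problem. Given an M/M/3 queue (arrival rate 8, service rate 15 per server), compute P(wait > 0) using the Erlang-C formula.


a = lambda/mu = 0.5333
rho = a/c = 0.1778
Erlang-C formula applied:
C(c,a) = 0.0180

0.0180


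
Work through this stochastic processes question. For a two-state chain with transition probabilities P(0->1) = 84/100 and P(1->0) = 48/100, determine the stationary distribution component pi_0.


Stationary distribution: pi_0 = p10/(p01+p10), pi_1 = p01/(p01+p10)
p01 = 0.8400, p10 = 0.4800
pi_0 = 0.3636

0.3636


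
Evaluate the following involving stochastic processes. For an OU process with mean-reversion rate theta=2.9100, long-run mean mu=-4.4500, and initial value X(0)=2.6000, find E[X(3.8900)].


E[X(t)] = mu + (X(0) - mu)*exp(-theta*t)
= -4.4500 + (2.6000 - -4.4500)*exp(-2.9100*3.8900)
= -4.4500 + 7.0500 * 1.2129e-05
= -4.4499

-4.4499


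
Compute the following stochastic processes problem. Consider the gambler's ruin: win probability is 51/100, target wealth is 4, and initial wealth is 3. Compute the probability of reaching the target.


Gambler's ruin formula:
r = q/p = 0.4900/0.5100 = 0.9608
P(win) = (1 - r^i)/(1 - r^N)
= (1 - 0.9608^3)/(1 - 0.9608^4)
= 0.7648

0.7648


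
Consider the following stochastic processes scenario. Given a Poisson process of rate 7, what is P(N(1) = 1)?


P(N(t)=k) = (lambda*t)^k * exp(-lambda*t) / k!
lambda*t = 7
= 7^1 * exp(-7) / 1!
= 7 * 9.1188e-04 / 1
= 0.0064

0.0064


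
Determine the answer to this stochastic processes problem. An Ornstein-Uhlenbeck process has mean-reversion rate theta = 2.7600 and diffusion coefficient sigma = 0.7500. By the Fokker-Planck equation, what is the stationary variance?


Stationary variance = sigma^2 / (2*theta)
= 0.7500^2 / (2*2.7600)
= 0.5625 / 5.5200
= 0.1019

0.1019


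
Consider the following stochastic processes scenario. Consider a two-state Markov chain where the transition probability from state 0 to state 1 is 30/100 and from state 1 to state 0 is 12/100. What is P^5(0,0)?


Computing P^5 by matrix multiplication.
P = [[0.7000, 0.3000], [0.1200, 0.8800]]
After raising P to the power 5:
P^5(0,0) = 0.3326

0.3326


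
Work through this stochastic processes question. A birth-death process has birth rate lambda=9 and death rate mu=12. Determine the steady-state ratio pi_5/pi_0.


For birth-death process, pi_n/pi_0 = (lambda/mu)^n
= (9/12)^5
= 0.2373

0.2373


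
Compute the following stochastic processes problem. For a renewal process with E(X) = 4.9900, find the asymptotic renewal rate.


Long-run renewal rate = 1/E(X)
= 1/4.9900
= 0.2004

0.2004


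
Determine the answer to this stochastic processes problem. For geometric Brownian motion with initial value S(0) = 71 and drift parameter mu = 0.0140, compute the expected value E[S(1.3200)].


E[S(t)] = S(0) * exp(mu * t)
= 71 * exp(0.0140 * 1.3200)
= 71 * 1.0187
= 72.3243

72.3243


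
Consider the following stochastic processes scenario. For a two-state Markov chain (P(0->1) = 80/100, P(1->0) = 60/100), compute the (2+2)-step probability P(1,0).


P^4 = P^2 * P^2
Computing via matrix multiplication of the transition matrix.
Entry (1,0) of P^4 = 0.4176

0.4176


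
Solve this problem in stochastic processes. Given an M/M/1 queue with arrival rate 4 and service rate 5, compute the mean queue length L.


rho = 4/5 = 0.8000
L = rho/(1-rho)
= 0.8000/0.2000
= 4.0000

4.0000


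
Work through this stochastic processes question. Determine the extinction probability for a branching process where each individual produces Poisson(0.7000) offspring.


Since mu = 0.7000 <= 1, extinction probability = 1.

1.0000


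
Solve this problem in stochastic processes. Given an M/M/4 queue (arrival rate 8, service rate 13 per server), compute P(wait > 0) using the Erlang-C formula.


a = lambda/mu = 0.6154
rho = a/c = 0.1538
Erlang-C formula applied:
C(c,a) = 0.0038

0.0038


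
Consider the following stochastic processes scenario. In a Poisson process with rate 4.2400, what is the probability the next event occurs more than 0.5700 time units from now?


P(X > t) = exp(-lambda * t)
= exp(-4.2400 * 0.5700)
= exp(-2.4168) = 0.0892

0.0892


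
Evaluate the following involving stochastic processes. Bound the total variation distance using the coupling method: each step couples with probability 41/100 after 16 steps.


TV distance bound <= (1-delta)^n
= (1 - 0.4100)^16
= 0.5900^16
= 2.1559e-04

2.1559e-04


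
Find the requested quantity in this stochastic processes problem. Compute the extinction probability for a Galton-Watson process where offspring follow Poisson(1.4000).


Since mu = 1.4000 > 1, extinction prob q < 1.
Solve s = exp(mu*(s-1)) iteratively.
q = 0.4890

0.4890


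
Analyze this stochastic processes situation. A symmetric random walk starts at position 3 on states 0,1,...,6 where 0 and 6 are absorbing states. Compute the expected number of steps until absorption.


For symmetric RW on 0,...,N with absorbing barriers, E(i) = i*(N-i)
E(3) = 3 * 3 = 9

9


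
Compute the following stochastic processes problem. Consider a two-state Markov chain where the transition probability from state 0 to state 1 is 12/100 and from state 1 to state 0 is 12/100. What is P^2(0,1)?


Computing P^2 by matrix multiplication.
P = [[0.8800, 0.1200], [0.1200, 0.8800]]
After raising P to the power 2:
P^2(0,1) = 0.2112

0.2112


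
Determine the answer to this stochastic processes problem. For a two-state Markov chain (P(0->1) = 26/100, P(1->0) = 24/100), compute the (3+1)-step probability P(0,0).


P^4 = P^3 * P^1
Computing via matrix multiplication of the transition matrix.
Entry (0,0) of P^4 = 0.5125

0.5125


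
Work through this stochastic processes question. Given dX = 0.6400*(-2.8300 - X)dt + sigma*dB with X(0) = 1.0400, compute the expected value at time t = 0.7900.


E[X(t)] = mu + (X(0) - mu)*exp(-theta*t)
= -2.8300 + (1.0400 - -2.8300)*exp(-0.6400*0.7900)
= -2.8300 + 3.8700 * 0.6031
= -0.4958

-0.4958


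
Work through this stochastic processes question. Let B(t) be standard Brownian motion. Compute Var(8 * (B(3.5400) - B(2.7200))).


Var(alpha*(B(t)-B(s))) = alpha^2 * (t-s)
= 8^2 * (3.5400 - 2.7200)
= 64 * 0.8200
= 52.4800

52.4800


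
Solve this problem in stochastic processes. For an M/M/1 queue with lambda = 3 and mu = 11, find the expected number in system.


rho = 3/11 = 0.2727
L = rho/(1-rho)
= 0.2727/0.7273
= 0.3750

0.3750


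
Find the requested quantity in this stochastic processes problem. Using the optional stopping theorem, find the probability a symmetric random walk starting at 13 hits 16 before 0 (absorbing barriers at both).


By optional stopping theorem: E(M at tau) = M(0) = 13
P(hit 16)*16 + P(hit 0)*0 = 13
P(hit 16) = (13 - 0)/(16 - 0) = 13/16 = 0.8125

0.8125


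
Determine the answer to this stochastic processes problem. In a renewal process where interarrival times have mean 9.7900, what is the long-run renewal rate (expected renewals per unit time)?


Long-run renewal rate = 1/E(X)
= 1/9.7900
= 0.1021

0.1021


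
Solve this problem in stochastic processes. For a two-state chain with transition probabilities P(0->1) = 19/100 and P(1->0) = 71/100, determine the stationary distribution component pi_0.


Stationary distribution: pi_0 = p10/(p01+p10), pi_1 = p01/(p01+p10)
p01 = 0.1900, p10 = 0.7100
pi_0 = 0.7889

0.7889


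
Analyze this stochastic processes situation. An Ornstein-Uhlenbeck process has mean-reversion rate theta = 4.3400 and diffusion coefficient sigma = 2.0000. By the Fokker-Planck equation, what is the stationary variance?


Stationary variance = sigma^2 / (2*theta)
= 2.0000^2 / (2*4.3400)
= 4.0000 / 8.6800
= 0.4608

0.4608


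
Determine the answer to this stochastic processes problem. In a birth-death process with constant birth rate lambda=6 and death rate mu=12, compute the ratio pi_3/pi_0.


For birth-death process, pi_n/pi_0 = (lambda/mu)^n
= (6/12)^3
= 0.1250

0.1250


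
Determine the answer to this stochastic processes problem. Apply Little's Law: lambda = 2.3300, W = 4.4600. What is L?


Little's Law: L = lambda * W
= 2.3300 * 4.4600
= 10.3918

10.3918


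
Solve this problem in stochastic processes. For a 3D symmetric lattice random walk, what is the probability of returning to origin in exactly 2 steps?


P(return in 2 steps) = P(reverse first step) = 1/(2d)
= 1/6
= 0.1667

0.1667


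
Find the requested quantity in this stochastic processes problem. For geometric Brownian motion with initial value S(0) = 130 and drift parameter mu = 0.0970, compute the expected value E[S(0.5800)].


E[S(t)] = S(0) * exp(mu * t)
= 130 * exp(0.0970 * 0.5800)
= 130 * 1.0579
= 137.5235

137.5235


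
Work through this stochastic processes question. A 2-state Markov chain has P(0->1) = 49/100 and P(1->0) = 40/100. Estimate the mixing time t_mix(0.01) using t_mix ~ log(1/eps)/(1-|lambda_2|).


lambda_2 = |1 - p01 - p10| = |1 - 0.4900 - 0.4000| = 0.1100
t_mix ~ log(1/eps)/(1 - |lambda_2|)
= log(100)/(1 - 0.1100) = 4.6052/0.8900
= 5.1743

5.1743


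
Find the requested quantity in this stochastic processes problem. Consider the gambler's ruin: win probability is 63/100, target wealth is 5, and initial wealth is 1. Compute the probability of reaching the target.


Gambler's ruin formula:
r = q/p = 0.3700/0.6300 = 0.5873
P(win) = (1 - r^i)/(1 - r^N)
= (1 - 0.5873^1)/(1 - 0.5873^5)
= 0.4437

0.4437


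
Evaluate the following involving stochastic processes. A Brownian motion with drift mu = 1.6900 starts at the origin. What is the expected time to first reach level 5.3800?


Expected first passage time = a/mu
= 5.3800/1.6900
= 3.1834

3.1834


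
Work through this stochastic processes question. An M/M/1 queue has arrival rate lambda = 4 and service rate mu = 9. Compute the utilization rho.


rho = lambda/mu
= 4/9
= 0.4444

0.4444


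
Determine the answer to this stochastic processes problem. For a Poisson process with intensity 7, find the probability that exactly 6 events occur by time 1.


P(N(t)=k) = (lambda*t)^k * exp(-lambda*t) / k!
lambda*t = 7
= 7^6 * exp(-7) / 6!
= 117649 * 9.1188e-04 / 720
= 0.1490

0.1490


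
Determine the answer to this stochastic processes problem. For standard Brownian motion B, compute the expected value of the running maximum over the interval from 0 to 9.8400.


E(max B(s)) = sqrt(2t/pi)
= sqrt(2*9.8400/pi)
= sqrt(6.2643)
= 2.5029

2.5029


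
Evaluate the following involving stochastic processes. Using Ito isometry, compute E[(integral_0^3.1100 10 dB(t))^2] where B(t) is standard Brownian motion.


By Ito isometry: E[(int f dB)^2] = int f^2 dt
= 10^2 * 3.1100
= 100 * 3.1100 = 311.0000

311.0000


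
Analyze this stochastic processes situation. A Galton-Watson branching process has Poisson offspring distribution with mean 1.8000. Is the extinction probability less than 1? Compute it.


Since mu = 1.8000 > 1, extinction prob q < 1.
Solve s = exp(mu*(s-1)) iteratively.
q = 0.2676

0.2676


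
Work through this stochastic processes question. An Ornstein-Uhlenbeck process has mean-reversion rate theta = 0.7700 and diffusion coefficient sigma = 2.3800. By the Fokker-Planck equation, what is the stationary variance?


Stationary variance = sigma^2 / (2*theta)
= 2.3800^2 / (2*0.7700)
= 5.6644 / 1.5400
= 3.6782

3.6782


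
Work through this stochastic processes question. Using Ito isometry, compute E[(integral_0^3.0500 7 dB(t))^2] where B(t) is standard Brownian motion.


By Ito isometry: E[(int f dB)^2] = int f^2 dt
= 7^2 * 3.0500
= 49 * 3.0500 = 149.4500

149.4500


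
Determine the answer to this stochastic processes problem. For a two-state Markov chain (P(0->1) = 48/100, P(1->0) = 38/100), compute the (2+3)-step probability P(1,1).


P^5 = P^2 * P^3
Computing via matrix multiplication of the transition matrix.
Entry (1,1) of P^5 = 0.5582

0.5582


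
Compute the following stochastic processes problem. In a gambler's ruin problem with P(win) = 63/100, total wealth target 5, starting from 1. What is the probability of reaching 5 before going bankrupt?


Gambler's ruin formula:
r = q/p = 0.3700/0.6300 = 0.5873
P(win) = (1 - r^i)/(1 - r^N)
= (1 - 0.5873^1)/(1 - 0.5873^5)
= 0.4437

0.4437


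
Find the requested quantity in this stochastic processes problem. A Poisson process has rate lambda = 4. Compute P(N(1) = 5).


P(N(t)=k) = (lambda*t)^k * exp(-lambda*t) / k!
lambda*t = 4
= 4^5 * exp(-4) / 5!
= 1024 * 0.0183 / 120
= 0.1563

0.1563


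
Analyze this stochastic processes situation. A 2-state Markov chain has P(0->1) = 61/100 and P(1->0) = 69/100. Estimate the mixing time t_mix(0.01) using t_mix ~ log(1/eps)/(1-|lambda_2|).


lambda_2 = |1 - p01 - p10| = |1 - 0.6100 - 0.6900| = 0.3000
t_mix ~ log(1/eps)/(1 - |lambda_2|)
= log(100)/(1 - 0.3000) = 4.6052/0.7000
= 6.5788

6.5788


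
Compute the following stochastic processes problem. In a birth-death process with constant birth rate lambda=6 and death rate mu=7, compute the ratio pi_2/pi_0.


For birth-death process, pi_n/pi_0 = (lambda/mu)^n
= (6/7)^2
= 0.7347

0.7347


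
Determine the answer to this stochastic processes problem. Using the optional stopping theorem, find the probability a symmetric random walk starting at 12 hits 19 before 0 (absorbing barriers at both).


By optional stopping theorem: E(M at tau) = M(0) = 12
P(hit 19)*19 + P(hit 0)*0 = 12
P(hit 19) = (12 - 0)/(19 - 0) = 12/19 = 0.6316

0.6316


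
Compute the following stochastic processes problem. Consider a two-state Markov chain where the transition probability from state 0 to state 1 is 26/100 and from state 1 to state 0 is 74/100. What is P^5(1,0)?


Computing P^5 by matrix multiplication.
P = [[0.7400, 0.2600], [0.7400, 0.2600]]
After raising P to the power 5:
P^5(1,0) = 0.7400

0.7400


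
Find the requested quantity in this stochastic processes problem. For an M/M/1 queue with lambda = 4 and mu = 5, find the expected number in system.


rho = 4/5 = 0.8000
L = rho/(1-rho)
= 0.8000/0.2000
= 4.0000

4.0000


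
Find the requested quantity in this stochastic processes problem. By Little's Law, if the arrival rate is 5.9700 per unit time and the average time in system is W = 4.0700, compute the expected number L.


Little's Law: L = lambda * W
= 5.9700 * 4.0700
= 24.2979

24.2979


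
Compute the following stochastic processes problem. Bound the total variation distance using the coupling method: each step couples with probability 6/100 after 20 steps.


TV distance bound <= (1-delta)^n
= (1 - 0.0600)^20
= 0.9400^20
= 0.2901

0.2901


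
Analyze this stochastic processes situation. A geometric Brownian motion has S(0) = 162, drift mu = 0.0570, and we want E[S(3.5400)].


E[S(t)] = S(0) * exp(mu * t)
= 162 * exp(0.0570 * 3.5400)
= 162 * 1.2236
= 198.2198

198.2198


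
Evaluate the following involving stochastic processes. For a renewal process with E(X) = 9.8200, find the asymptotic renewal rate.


Long-run renewal rate = 1/E(X)
= 1/9.8200
= 0.1018

0.1018
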